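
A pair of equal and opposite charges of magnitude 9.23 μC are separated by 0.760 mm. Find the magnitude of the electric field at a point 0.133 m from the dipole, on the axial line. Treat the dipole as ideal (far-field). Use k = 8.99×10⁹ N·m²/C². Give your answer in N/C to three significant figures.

E ≈ 5.36×10⁴ N/C

Dipole moment p = qd = (9.23×10⁻⁶ C)(7.60×10⁻⁴ m) = 7.015×10⁻⁹ C·m.
On the dipole axis E = 2kp/r³.
E = 2·(8.99×10⁹)(7.015×10⁻⁹) / (0.133)³ = 5.361×10⁴ N/C.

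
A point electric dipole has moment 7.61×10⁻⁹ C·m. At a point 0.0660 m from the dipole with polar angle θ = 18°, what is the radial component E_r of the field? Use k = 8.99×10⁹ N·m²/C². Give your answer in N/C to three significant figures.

E_r ≈ 4.53×10⁵ N/C

For a dipole, E_r = (2kp cosθ)/r³.
kp/r³ = (8.99×10⁹)(7.61×10⁻⁹)/(0.0660)³ = 2.380×10⁵ N/C.
E_r = 2·2.380×10⁵·cos18° = 4.526×10⁵ N/C.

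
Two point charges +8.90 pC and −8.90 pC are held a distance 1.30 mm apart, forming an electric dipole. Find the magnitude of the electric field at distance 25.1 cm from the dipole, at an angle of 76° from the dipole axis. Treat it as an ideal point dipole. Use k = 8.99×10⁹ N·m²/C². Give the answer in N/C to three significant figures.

E ≈ 0.00713 N/C

Dipole moment p = qd = (8.90×10⁻¹² C)(0.00130 m) = 1.157×10⁻¹⁴ C·m.
At angle θ the dipole field magnitude is E = (kp/r³)·√(1 + 3cos²θ).
kp/r³ = (8.99×10⁹)(1.157×10⁻¹⁴) / (0.251)³ = 0.006578 N/C.
√(1 + 3cos²76°) = √(1 + 3·0.0585) = √1.1756 ≈ 1.0842.
E ≈ 0.006578 × 1.084 = 0.007132 N/C.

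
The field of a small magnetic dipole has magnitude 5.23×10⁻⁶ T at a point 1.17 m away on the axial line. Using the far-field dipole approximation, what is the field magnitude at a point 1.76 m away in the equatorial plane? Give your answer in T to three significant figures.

B ≈ 7.68×10⁻⁷ T

Dipole fields scale as 1/r³ in the far field.
The axial field is twice the equatorial field at the same r, so the geometry factor is 1/2.
B₂ = B₁ · (1/2) · (r₁/r₂)³ = 5.23×10⁻⁶ · 0.5 · (1.17/1.76)³.
(r₁/r₂)³ = (0.6648)³ = 0.2938.
B₂ ≈ 7.682×10⁻⁷ T.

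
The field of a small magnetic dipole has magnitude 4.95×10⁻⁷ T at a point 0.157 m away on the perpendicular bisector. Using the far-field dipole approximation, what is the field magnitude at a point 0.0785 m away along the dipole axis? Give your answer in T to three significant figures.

B ≈ 7.92×10⁻⁶ T

Dipole fields scale as 1/r³ in the far field.
The axial field is twice the equatorial field at the same r, so the geometry factor is 2/1.
B₂ = B₁ · (2/1) · (r₁/r₂)³ = 4.95×10⁻⁷ · 2 · (0.157/0.0785)³.
(r₁/r₂)³ = (2)³ = 8.
B₂ ≈ 7.920×10⁻⁶ T.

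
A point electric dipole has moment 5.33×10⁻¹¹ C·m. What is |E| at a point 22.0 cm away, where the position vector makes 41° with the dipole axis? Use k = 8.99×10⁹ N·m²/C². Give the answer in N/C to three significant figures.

At angle θ the dipole field magnitude is E = (kp/r³)·√(1 + 3cos²θ).
kp/r³ = (8.99×10⁹)(5.33×10⁻¹¹) / (0.220)³ = 45.00 N/C.
√(1 + 3cos²41°) = √(1 + 3·0.5696) = √2.7088 ≈ 1.6458.
E ≈ 45.00 × 1.646 = 74.06 N/C.

E ≈ 74.1 N/C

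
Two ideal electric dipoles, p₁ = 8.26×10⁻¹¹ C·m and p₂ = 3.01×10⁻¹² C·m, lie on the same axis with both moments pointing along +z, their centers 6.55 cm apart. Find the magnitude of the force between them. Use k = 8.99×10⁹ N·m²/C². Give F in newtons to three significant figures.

F ≈ 7.29×10⁻⁷ N

On-axis field of dipole 1 at distance r: E = 2kp₁/r³. Force on dipole 2 is F = p₂·dE/dr (gradient along axis).
dE/dr = −6kp₁/r⁴, so |F| = 6kp₁p₂/r⁴ (attractive for aligned moments).
F = 6(8.99×10⁹)(8.26×10⁻¹¹)(3.01×10⁻¹²)/(0.0655)⁴ = 7.286×10⁻⁷ N.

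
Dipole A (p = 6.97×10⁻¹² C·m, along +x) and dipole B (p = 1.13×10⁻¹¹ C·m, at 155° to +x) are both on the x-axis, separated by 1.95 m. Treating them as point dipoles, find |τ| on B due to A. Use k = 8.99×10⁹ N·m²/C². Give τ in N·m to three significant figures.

τ ≈ 8.07×10⁻¹⁴ N·m

The second dipole sits on the axis of the first, so the field there is axial: E₁ = 2kp₁/r³ along +x.
E₁ = 2(8.99×10⁹)(6.97×10⁻¹²)/(1.95)³ = 0.01690 N/C.
Torque on the second dipole: τ = p₂ E₁ sinθ.
τ = (1.13×10⁻¹¹)(0.01690)·sin155° = 8.071×10⁻¹⁴ N·m.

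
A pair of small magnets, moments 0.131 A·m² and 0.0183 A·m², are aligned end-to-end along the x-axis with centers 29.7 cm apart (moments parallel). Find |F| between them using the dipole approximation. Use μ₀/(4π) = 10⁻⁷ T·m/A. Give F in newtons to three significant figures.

F ≈ 1.85×10⁻⁷ N

On-axis B of dipole 1: B = (μ₀/4π)·2m₁/r³. Force on dipole 2: F = m₂·dB/dr.
dB/dr = −(μ₀/4π)·6m₁/r⁴, so |F| = (μ₀/4π)·6m₁m₂/r⁴.
F = 6(10⁻⁷)(0.131)(0.0183)/(0.297)⁴ = 1.849×10⁻⁷ N.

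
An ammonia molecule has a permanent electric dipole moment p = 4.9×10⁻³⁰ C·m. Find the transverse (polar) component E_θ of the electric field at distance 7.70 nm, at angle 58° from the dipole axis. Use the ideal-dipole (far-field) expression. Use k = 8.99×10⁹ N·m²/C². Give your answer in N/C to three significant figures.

E_θ ≈ 8.18×10⁴ N/C

For a dipole, E_θ = (kp sinθ)/r³.
kp/r³ = (8.99×10⁹)(4.90×10⁻³⁰)/(7.70×10⁻⁹)³ = 9.649×10⁴ N/C.
E_θ = 9.649×10⁴·sin58° = 8.183×10⁴ N/C.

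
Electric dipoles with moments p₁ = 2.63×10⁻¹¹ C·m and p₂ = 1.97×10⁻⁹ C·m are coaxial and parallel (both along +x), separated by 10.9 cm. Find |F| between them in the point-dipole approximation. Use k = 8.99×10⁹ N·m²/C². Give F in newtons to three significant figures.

F ≈ 1.98×10⁻⁵ N

On-axis field of dipole 1 at distance r: E = 2kp₁/r³. Force on dipole 2 is F = p₂·dE/dr (gradient along axis).
dE/dr = −6kp₁/r⁴, so |F| = 6kp₁p₂/r⁴ (attractive for aligned moments).
F = 6(8.99×10⁹)(2.63×10⁻¹¹)(1.97×10⁻⁹)/(0.109)⁴ = 1.980×10⁻⁵ N.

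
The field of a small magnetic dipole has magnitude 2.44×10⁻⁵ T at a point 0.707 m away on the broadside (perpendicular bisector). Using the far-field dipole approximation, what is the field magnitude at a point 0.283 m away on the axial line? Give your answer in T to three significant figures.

B ≈ 7.61×10⁻⁴ T

Dipole fields scale as 1/r³ in the far field.
The axial field is twice the equatorial field at the same r, so the geometry factor is 2/1.
B₂ = B₁ · (2/1) · (r₁/r₂)³ = 2.44×10⁻⁵ · 2 · (0.707/0.283)³.
(r₁/r₂)³ = (2.498)³ = 15.59.
B₂ ≈ 7.609×10⁻⁴ T.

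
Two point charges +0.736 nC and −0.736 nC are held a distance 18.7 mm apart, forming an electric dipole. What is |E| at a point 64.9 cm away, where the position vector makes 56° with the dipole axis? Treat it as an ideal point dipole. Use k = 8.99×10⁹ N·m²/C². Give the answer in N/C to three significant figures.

Dipole moment p = qd = (7.36×10⁻¹⁰ C)(0.0187 m) = 1.376×10⁻¹¹ C·m.
At angle θ the dipole field magnitude is E = (kp/r³)·√(1 + 3cos²θ).
kp/r³ = (8.99×10⁹)(1.376×10⁻¹¹) / (0.649)³ = 0.4525 N/C.
√(1 + 3cos²56°) = √(1 + 3·0.3127) = √1.9381 ≈ 1.3922.
E ≈ 0.4525 × 1.392 = 0.6300 N/C.

E ≈ 0.630 N/C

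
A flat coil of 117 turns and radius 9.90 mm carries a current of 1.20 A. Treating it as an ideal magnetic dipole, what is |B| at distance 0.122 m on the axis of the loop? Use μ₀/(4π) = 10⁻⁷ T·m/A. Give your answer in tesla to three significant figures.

m = NIA = NIπa² = 117·(1.20)·π·(0.00990)² = 0.04323 A·m².
On axis B = (μ₀/4π)·2m/r³.
B = 2·(10⁻⁷)·(0.04323) / (0.122)³ = 4.761×10⁻⁶ T.

B ≈ 4.76×10⁻⁶ T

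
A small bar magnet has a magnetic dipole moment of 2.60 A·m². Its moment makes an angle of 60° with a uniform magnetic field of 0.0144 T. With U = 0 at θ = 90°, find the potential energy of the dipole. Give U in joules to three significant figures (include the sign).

U ≈ -0.0187 J

U = −m·B = −mB cosθ.
U = −(2.60)(0.0144)·cos60° = -0.01872 J.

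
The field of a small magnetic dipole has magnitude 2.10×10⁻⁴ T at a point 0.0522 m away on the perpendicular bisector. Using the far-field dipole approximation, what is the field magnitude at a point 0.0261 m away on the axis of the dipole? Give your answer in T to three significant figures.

B ≈ 0.00336 T

Dipole fields scale as 1/r³ in the far field.
The axial field is twice the equatorial field at the same r, so the geometry factor is 2/1.
B₂ = B₁ · (2/1) · (r₁/r₂)³ = 2.10×10⁻⁴ · 2 · (0.0522/0.0261)³.
(r₁/r₂)³ = (2)³ = 8.
B₂ ≈ 0.003360 T.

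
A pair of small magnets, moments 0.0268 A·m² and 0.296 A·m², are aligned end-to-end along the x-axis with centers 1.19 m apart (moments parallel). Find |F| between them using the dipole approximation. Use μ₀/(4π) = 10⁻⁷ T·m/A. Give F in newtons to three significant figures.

On-axis B of dipole 1: B = (μ₀/4π)·2m₁/r³. Force on dipole 2: F = m₂·dB/dr.
dB/dr = −(μ₀/4π)·6m₁/r⁴, so |F| = (μ₀/4π)·6m₁m₂/r⁴.
F = 6(10⁻⁷)(0.0268)(0.296)/(1.19)⁴ = 2.374×10⁻⁹ N.

F ≈ 2.37×10⁻⁹ N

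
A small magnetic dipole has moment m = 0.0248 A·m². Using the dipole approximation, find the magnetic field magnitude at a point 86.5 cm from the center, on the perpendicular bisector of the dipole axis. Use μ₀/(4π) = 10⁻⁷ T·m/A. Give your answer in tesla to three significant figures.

B ≈ 3.83×10⁻⁹ T

In the equatorial plane B = (μ₀/4π)·m/r³ (half the axial value).
B = (10⁻⁷)·(0.0248) / (0.865)³ = 3.832×10⁻⁹ T.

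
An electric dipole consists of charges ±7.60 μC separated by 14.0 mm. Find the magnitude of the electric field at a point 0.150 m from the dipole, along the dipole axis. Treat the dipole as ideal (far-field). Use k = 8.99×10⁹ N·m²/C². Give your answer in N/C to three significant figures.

E ≈ 5.67×10⁵ N/C

Dipole moment p = qd = (7.60×10⁻⁶ C)(0.0140 m) = 1.064×10⁻⁷ C·m.
On the dipole axis E = 2kp/r³.
E = 2·(8.99×10⁹)(1.064×10⁻⁷) / (0.150)³ = 5.668×10⁵ N/C.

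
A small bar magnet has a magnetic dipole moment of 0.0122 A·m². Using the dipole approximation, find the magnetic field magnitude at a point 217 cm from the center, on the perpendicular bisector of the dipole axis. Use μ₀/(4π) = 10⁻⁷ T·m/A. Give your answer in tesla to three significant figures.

B ≈ 1.19×10⁻¹⁰ T

In the equatorial plane B = (μ₀/4π)·m/r³ (half the axial value).
B = (10⁻⁷)·(0.0122) / (2.17)³ = 1.194×10⁻¹⁰ T.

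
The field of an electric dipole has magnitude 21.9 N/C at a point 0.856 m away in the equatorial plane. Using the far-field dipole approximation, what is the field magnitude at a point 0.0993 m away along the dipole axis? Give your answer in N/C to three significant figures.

E ≈ 2.81×10⁴ N/C

Dipole fields scale as 1/r³ in the far field.
The axial field is twice the equatorial field at the same r, so the geometry factor is 2/1.
E₂ = E₁ · (2/1) · (r₁/r₂)³ = 21.9 · 2 · (0.856/0.0993)³.
(r₁/r₂)³ = (8.62)³ = 640.6.
E₂ ≈ 2.806×10⁴ N/C.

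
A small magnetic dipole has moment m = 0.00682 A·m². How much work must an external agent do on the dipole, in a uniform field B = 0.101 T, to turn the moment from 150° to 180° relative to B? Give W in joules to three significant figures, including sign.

W_ext = ΔU = −mB cosθ₂ + mB cosθ₁ = mB(cosθ₁ − cosθ₂).
W = (0.00682)(0.101)·(cos150° − cos180°) = (6.888×10⁻⁴)·(+0.1340) = 9.228×10⁻⁵ J.

W ≈ 9.23×10⁻⁵ J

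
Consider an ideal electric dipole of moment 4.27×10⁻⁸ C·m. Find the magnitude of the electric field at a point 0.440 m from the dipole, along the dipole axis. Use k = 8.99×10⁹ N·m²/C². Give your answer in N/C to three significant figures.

E ≈ 9010 N/C

On the dipole axis E = 2kp/r³.
E = 2·(8.99×10⁹)(4.27×10⁻⁸) / (0.440)³ = 9013 N/C.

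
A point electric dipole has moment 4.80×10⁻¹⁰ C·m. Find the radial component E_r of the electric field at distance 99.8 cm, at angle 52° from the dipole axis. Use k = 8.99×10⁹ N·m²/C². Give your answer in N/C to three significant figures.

For a dipole, E_r = (2kp cosθ)/r³.
kp/r³ = (8.99×10⁹)(4.80×10⁻¹⁰)/(0.998)³ = 4.341 N/C.
E_r = 2·4.341·cos52° = 5.345 N/C.

E_r ≈ 5.35 N/C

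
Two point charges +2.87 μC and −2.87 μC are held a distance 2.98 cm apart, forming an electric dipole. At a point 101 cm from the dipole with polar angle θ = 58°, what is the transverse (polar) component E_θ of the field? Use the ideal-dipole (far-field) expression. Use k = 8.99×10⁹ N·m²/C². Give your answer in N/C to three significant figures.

E_θ ≈ 633 N/C

Dipole moment p = qd = (2.87×10⁻⁶ C)(0.0298 m) = 8.553×10⁻⁸ C·m.
For a dipole, E_θ = (kp sinθ)/r³.
kp/r³ = (8.99×10⁹)(8.553×10⁻⁸)/(1.01)³ = 746.3 N/C.
E_θ = 746.3·sin58° = 632.9 N/C.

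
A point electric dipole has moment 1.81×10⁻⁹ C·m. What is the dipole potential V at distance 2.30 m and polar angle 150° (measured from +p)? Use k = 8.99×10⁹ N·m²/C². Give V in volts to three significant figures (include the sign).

V ≈ -2.66 V

The dipole potential is V = kp cosθ / r².
V = (8.99×10⁹)(1.81×10⁻⁹)·cos150° / (2.30)² = -2.664 V.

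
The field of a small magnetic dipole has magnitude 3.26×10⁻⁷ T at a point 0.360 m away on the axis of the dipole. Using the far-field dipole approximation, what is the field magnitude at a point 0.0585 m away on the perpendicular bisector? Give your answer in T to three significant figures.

B ≈ 3.80×10⁻⁵ T

Dipole fields scale as 1/r³ in the far field.
The axial field is twice the equatorial field at the same r, so the geometry factor is 1/2.
B₂ = B₁ · (1/2) · (r₁/r₂)³ = 3.26×10⁻⁷ · 0.5 · (0.360/0.0585)³.
(r₁/r₂)³ = (6.154)³ = 233.
B₂ ≈ 3.799×10⁻⁵ T.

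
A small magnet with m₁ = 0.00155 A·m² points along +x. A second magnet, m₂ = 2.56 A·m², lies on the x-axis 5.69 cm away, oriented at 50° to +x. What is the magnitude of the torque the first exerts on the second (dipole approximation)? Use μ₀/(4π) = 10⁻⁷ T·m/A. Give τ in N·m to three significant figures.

Dipole B is on the axis of dipole A, so B₁ there is axial: B₁ = (μ₀/4π)·2m₁/r³ along +x.
B₁ = 2(10⁻⁷)(0.00155)/(0.0569)³ = 1.683×10⁻⁶ T.
τ = m₂ B₁ sinθ.
τ = (2.56)(1.683×10⁻⁶)·sin50° = 3.300×10⁻⁶ N·m.

τ ≈ 3.30×10⁻⁶ N·m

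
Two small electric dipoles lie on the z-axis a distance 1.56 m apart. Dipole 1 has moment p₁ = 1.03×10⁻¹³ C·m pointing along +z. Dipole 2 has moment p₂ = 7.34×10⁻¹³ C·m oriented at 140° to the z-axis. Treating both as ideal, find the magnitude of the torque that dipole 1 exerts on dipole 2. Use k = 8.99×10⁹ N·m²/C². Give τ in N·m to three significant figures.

The second dipole sits on the axis of the first, so the field there is axial: E₁ = 2kp₁/r³ along +z.
E₁ = 2(8.99×10⁹)(1.03×10⁻¹³)/(1.56)³ = 4.878×10⁻⁴ N/C.
Torque on the second dipole: τ = p₂ E₁ sinθ.
τ = (7.34×10⁻¹³)(4.878×10⁻⁴)·sin140° = 2.302×10⁻¹⁶ N·m.

τ ≈ 2.30×10⁻¹⁶ N·m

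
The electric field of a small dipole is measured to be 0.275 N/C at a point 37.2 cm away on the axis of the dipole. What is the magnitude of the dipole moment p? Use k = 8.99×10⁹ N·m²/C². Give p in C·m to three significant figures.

p ≈ 7.87×10⁻¹³ C·m

On axis E = 2kp/r³, so p = Er³/(2k).
p = (0.275)·(0.372)³ / (2·8.99×10⁹) = 7.874×10⁻¹³ C·m.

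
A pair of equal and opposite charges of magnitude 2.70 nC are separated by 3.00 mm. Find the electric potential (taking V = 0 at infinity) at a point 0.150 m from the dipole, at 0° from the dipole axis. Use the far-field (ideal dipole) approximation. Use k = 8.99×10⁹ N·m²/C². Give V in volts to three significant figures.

V ≈ 3.24 V

Dipole moment p = qd = (2.70×10⁻⁹ C)(0.00300 m) = 8.10×10⁻¹² C·m.
The dipole potential is V = kp cosθ / r².
V = (8.99×10⁹)(8.10×10⁻¹²)·cos0° / (0.150)² = 3.236 V.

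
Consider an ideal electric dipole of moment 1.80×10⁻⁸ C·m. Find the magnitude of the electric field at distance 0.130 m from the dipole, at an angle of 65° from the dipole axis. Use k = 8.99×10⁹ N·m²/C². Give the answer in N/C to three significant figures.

E ≈ 9.13×10⁴ N/C

At angle θ the dipole field magnitude is E = (kp/r³)·√(1 + 3cos²θ).
kp/r³ = (8.99×10⁹)(1.80×10⁻⁸) / (0.130)³ = 7.365×10⁴ N/C.
√(1 + 3cos²65°) = √(1 + 3·0.1786) = √1.5358 ≈ 1.2393.
E ≈ 7.365×10⁴ × 1.239 = 9.128×10⁴ N/C.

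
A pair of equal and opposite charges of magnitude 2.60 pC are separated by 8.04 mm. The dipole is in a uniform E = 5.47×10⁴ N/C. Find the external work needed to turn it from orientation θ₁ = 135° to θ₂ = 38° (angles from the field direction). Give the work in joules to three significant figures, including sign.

Dipole moment p = qd = (2.60×10⁻¹² C)(0.00804 m) = 2.09×10⁻¹⁴ C·m.
W_ext = ΔU = U(θ₂) − U(θ₁) = −pE cosθ₂ − (−pE cosθ₁) = pE(cosθ₁ − cosθ₂).
W = (2.09×10⁻¹⁴)(5.47×10⁴)·(cos135° − cos38°) = (1.143×10⁻⁹)·(-1.4951) = -1.709×10⁻⁹ J.

W ≈ -1.71×10⁻⁹ J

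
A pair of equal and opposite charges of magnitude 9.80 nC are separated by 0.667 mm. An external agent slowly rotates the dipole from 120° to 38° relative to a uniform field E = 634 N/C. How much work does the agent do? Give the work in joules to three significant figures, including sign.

W ≈ -5.34×10⁻⁹ J

Dipole moment p = qd = (9.80×10⁻⁹ C)(6.67×10⁻⁴ m) = 6.537×10⁻¹² C·m.
W_ext = ΔU = U(θ₂) − U(θ₁) = −pE cosθ₂ − (−pE cosθ₁) = pE(cosθ₁ − cosθ₂).
W = (6.537×10⁻¹²)(634)·(cos120° − cos38°) = (4.144×10⁻⁹)·(-1.2880) = -5.338×10⁻⁹ J.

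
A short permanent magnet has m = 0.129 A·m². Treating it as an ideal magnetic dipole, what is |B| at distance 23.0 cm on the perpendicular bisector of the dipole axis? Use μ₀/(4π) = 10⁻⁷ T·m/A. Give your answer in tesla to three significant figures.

In the equatorial plane B = (μ₀/4π)·m/r³ (half the axial value).
B = (10⁻⁷)·(0.129) / (0.230)³ = 1.060×10⁻⁶ T.

B ≈ 1.06×10⁻⁶ T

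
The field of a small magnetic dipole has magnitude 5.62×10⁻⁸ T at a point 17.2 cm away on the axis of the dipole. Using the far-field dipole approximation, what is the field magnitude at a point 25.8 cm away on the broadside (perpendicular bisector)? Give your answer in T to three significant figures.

B ≈ 8.33×10⁻⁹ T

Dipole fields scale as 1/r³ in the far field.
The axial field is twice the equatorial field at the same r, so the geometry factor is 1/2.
B₂ = B₁ · (1/2) · (r₁/r₂)³ = 5.62×10⁻⁸ · 0.5 · (17.2/25.8)³.
(r₁/r₂)³ = (0.6667)³ = 0.2963.
B₂ ≈ 8.326×10⁻⁹ T.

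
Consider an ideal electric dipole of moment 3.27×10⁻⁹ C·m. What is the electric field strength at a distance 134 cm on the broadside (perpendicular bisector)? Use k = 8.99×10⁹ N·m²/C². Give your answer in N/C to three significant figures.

E ≈ 12.2 N/C

On the perpendicular bisector E = kp/r³ (half the axial value at the same distance).
E = (8.99×10⁹)(3.27×10⁻⁹) / (1.34)³ = 12.22 N/C.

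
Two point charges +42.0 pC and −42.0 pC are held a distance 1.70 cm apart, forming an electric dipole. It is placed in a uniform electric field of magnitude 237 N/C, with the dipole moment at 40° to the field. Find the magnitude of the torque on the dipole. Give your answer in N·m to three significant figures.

τ ≈ 1.09×10⁻¹⁰ N·m

Dipole moment p = qd = (4.20×10⁻¹¹ C)(0.0170 m) = 7.14×10⁻¹³ C·m.
Torque on an electric dipole: τ = pE sinθ.
τ = (7.14×10⁻¹³)(237)·sin40° = 1.088×10⁻¹⁰ N·m.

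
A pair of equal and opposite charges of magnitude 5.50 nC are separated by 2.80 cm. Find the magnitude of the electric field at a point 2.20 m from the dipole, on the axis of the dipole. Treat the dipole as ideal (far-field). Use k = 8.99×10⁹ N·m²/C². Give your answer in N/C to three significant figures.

E ≈ 0.260 N/C

Dipole moment p = qd = (5.50×10⁻⁹ C)(0.0280 m) = 1.54×10⁻¹⁰ C·m.
On the dipole axis E = 2kp/r³.
E = 2·(8.99×10⁹)(1.54×10⁻¹⁰) / (2.20)³ = 0.2600 N/C.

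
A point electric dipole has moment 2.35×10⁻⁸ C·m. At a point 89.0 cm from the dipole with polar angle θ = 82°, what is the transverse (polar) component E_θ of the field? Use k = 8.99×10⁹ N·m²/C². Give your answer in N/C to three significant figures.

For a dipole, E_θ = (kp sinθ)/r³.
kp/r³ = (8.99×10⁹)(2.35×10⁻⁸)/(0.890)³ = 299.7 N/C.
E_θ = 299.7·sin82° = 296.8 N/C.

E_θ ≈ 297 N/C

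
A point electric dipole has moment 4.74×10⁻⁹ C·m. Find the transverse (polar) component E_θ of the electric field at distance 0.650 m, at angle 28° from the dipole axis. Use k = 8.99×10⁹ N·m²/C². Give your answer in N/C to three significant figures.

E_θ ≈ 72.8 N/C

For a dipole, E_θ = (kp sinθ)/r³.
kp/r³ = (8.99×10⁹)(4.74×10⁻⁹)/(0.650)³ = 155.2 N/C.
E_θ = 155.2·sin28° = 72.85 N/C.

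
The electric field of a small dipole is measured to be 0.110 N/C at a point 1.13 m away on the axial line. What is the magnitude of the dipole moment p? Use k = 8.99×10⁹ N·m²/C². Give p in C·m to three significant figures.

On axis E = 2kp/r³, so p = Er³/(2k).
p = (0.110)·(1.13)³ / (2·8.99×10⁹) = 8.828×10⁻¹² C·m.

p ≈ 8.83×10⁻¹² C·m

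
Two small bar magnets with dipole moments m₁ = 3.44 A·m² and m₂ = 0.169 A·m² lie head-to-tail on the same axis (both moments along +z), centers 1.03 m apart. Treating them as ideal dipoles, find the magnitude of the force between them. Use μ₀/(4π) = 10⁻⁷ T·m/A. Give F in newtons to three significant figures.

F ≈ 3.10×10⁻⁷ N

On-axis B of dipole 1: B = (μ₀/4π)·2m₁/r³. Force on dipole 2: F = m₂·dB/dr.
dB/dr = −(μ₀/4π)·6m₁/r⁴, so |F| = (μ₀/4π)·6m₁m₂/r⁴.
F = 6(10⁻⁷)(3.44)(0.169)/(1.03)⁴ = 3.099×10⁻⁷ N.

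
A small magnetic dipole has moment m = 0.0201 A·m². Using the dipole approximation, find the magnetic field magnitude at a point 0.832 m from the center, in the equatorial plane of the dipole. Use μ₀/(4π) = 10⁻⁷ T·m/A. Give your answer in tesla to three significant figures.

B ≈ 3.49×10⁻⁹ T

In the equatorial plane B = (μ₀/4π)·m/r³ (half the axial value).
B = (10⁻⁷)·(0.0201) / (0.832)³ = 3.490×10⁻⁹ T.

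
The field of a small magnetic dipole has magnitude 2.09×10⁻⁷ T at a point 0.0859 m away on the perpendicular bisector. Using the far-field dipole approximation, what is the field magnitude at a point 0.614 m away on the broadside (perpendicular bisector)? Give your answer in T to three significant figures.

Dipole fields scale as 1/r³ in the far field; the geometry is the same at both points.
B₂ = B₁ · (r₁/r₂)³ = 2.09×10⁻⁷ · (0.0859/0.614)³.
(r₁/r₂)³ = (0.1399)³ = 0.002738.
B₂ ≈ 5.723×10⁻¹⁰ T.

B ≈ 5.72×10⁻¹⁰ T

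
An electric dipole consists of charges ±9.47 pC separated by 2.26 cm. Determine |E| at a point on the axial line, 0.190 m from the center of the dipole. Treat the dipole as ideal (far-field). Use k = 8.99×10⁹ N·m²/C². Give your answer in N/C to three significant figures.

Dipole moment p = qd = (9.47×10⁻¹² C)(0.0226 m) = 2.14×10⁻¹³ C·m.
On the dipole axis E = 2kp/r³.
E = 2·(8.99×10⁹)(2.14×10⁻¹³) / (0.190)³ = 0.5610 N/C.

E ≈ 0.561 N/C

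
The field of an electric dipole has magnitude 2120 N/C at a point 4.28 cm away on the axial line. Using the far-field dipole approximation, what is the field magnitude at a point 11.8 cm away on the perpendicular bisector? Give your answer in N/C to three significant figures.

E ≈ 50.6 N/C

Dipole fields scale as 1/r³ in the far field.
The axial field is twice the equatorial field at the same r, so the geometry factor is 1/2.
E₂ = E₁ · (1/2) · (r₁/r₂)³ = 2120 · 0.5 · (4.28/11.8)³.
(r₁/r₂)³ = (0.3627)³ = 0.04772.
E₂ ≈ 50.58 N/C.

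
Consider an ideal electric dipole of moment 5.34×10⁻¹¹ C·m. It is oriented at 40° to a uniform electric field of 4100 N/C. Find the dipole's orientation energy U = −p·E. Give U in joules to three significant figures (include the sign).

U ≈ -1.68×10⁻⁷ J

U = −p·E = −pE cosθ.
U = −(5.34×10⁻¹¹)(4100)·cos40° = -1.677×10⁻⁷ J.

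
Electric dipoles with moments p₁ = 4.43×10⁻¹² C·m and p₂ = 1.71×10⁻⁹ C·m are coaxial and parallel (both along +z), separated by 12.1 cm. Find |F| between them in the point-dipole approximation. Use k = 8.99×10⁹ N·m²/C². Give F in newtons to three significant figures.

On-axis field of dipole 1 at distance r: E = 2kp₁/r³. Force on dipole 2 is F = p₂·dE/dr (gradient along axis).
dE/dr = −6kp₁/r⁴, so |F| = 6kp₁p₂/r⁴ (attractive for aligned moments).
F = 6(8.99×10⁹)(4.43×10⁻¹²)(1.71×10⁻⁹)/(0.121)⁴ = 1.906×10⁻⁶ N.

F ≈ 1.91×10⁻⁶ N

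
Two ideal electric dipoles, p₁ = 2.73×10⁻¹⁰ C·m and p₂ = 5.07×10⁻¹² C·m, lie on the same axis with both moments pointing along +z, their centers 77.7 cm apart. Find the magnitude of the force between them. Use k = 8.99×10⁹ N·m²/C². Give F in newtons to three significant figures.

On-axis field of dipole 1 at distance r: E = 2kp₁/r³. Force on dipole 2 is F = p₂·dE/dr (gradient along axis).
dE/dr = −6kp₁/r⁴, so |F| = 6kp₁p₂/r⁴ (attractive for aligned moments).
F = 6(8.99×10⁹)(2.73×10⁻¹⁰)(5.07×10⁻¹²)/(0.777)⁴ = 2.048×10⁻¹⁰ N.

F ≈ 2.05×10⁻¹⁰ N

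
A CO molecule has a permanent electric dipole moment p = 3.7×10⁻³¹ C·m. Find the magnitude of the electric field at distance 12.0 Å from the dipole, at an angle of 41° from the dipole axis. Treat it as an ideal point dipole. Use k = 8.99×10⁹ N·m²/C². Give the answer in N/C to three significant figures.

At angle θ the dipole field magnitude is E = (kp/r³)·√(1 + 3cos²θ).
kp/r³ = (8.99×10⁹)(3.70×10⁻³¹) / (1.20×10⁻⁹)³ = 1.925×10⁶ N/C.
√(1 + 3cos²41°) = √(1 + 3·0.5696) = √2.7088 ≈ 1.6458.
E ≈ 1.925×10⁶ × 1.646 = 3.168×10⁶ N/C.

E ≈ 3.17×10⁶ N/C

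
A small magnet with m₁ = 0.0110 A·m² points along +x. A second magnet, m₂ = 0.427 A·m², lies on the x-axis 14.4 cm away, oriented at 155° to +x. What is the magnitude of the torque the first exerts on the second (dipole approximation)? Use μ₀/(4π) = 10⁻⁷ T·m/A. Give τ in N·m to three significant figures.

τ ≈ 1.33×10⁻⁷ N·m

Dipole B is on the axis of dipole A, so B₁ there is axial: B₁ = (μ₀/4π)·2m₁/r³ along +x.
B₁ = 2(10⁻⁷)(0.0110)/(0.144)³ = 7.368×10⁻⁷ T.
τ = m₂ B₁ sinθ.
τ = (0.427)(7.368×10⁻⁷)·sin155° = 1.330×10⁻⁷ N·m.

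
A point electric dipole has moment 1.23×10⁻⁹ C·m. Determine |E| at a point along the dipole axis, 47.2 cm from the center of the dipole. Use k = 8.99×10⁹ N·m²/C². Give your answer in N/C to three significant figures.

E ≈ 210 N/C

On the dipole axis E = 2kp/r³.
E = 2·(8.99×10⁹)(1.23×10⁻⁹) / (0.472)³ = 210.3 N/C.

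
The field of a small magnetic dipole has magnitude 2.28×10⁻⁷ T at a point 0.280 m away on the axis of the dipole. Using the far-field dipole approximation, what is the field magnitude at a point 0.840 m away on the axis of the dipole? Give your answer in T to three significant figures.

B ≈ 8.44×10⁻⁹ T

Dipole fields scale as 1/r³ in the far field; the geometry is the same at both points.
B₂ = B₁ · (r₁/r₂)³ = 2.28×10⁻⁷ · (0.280/0.840)³.
(r₁/r₂)³ = (0.3333)³ = 0.03704.
B₂ ≈ 8.444×10⁻⁹ T.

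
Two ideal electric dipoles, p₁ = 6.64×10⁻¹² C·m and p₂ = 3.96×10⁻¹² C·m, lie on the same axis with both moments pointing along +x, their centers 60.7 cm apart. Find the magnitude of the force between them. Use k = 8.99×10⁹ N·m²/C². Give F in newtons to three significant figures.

On-axis field of dipole 1 at distance r: E = 2kp₁/r³. Force on dipole 2 is F = p₂·dE/dr (gradient along axis).
dE/dr = −6kp₁/r⁴, so |F| = 6kp₁p₂/r⁴ (attractive for aligned moments).
F = 6(8.99×10⁹)(6.64×10⁻¹²)(3.96×10⁻¹²)/(0.607)⁴ = 1.045×10⁻¹¹ N.

F ≈ 1.04×10⁻¹¹ N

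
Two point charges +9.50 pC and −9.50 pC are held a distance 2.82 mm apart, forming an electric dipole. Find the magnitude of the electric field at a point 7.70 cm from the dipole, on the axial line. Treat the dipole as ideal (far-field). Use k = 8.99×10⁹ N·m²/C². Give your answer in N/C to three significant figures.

E ≈ 1.06 N/C

Dipole moment p = qd = (9.50×10⁻¹² C)(0.00282 m) = 2.679×10⁻¹⁴ C·m.
On the dipole axis E = 2kp/r³.
E = 2·(8.99×10⁹)(2.679×10⁻¹⁴) / (0.0770)³ = 1.055 N/C.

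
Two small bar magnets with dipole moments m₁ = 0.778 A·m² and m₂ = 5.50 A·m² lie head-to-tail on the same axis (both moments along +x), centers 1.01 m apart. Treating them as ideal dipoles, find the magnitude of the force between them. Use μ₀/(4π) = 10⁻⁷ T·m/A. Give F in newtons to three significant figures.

F ≈ 2.47×10⁻⁶ N

On-axis B of dipole 1: B = (μ₀/4π)·2m₁/r³. Force on dipole 2: F = m₂·dB/dr.
dB/dr = −(μ₀/4π)·6m₁/r⁴, so |F| = (μ₀/4π)·6m₁m₂/r⁴.
F = 6(10⁻⁷)(0.778)(5.50)/(1.01)⁴ = 2.467×10⁻⁶ N.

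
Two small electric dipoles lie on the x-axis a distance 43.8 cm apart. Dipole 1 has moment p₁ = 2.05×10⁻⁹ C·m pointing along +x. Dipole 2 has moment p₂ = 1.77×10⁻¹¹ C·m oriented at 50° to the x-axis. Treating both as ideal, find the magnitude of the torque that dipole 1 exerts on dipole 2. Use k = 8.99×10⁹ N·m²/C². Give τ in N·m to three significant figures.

The second dipole sits on the axis of the first, so the field there is axial: E₁ = 2kp₁/r³ along +x.
E₁ = 2(8.99×10⁹)(2.05×10⁻⁹)/(0.438)³ = 438.7 N/C.
Torque on the second dipole: τ = p₂ E₁ sinθ.
τ = (1.77×10⁻¹¹)(438.7)·sin50° = 5.948×10⁻⁹ N·m.

τ ≈ 5.95×10⁻⁹ N·m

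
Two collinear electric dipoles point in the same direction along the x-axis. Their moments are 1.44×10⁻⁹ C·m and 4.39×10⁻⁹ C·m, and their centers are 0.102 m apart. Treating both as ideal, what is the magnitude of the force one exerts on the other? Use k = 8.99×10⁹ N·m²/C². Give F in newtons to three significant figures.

F ≈ 0.00315 N

On-axis field of dipole 1 at distance r: E = 2kp₁/r³. Force on dipole 2 is F = p₂·dE/dr (gradient along axis).
dE/dr = −6kp₁/r⁴, so |F| = 6kp₁p₂/r⁴ (attractive for aligned moments).
F = 6(8.99×10⁹)(1.44×10⁻⁹)(4.39×10⁻⁹)/(0.102)⁴ = 0.003150 N.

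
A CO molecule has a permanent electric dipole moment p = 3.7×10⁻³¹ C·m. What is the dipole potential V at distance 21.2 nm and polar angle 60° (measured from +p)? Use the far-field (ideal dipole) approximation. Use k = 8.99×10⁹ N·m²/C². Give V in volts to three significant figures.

The dipole potential is V = kp cosθ / r².
V = (8.99×10⁹)(3.70×10⁻³¹)·cos60° / (2.12×10⁻⁸)² = 3.700×10⁻⁶ V.

V ≈ 3.70×10⁻⁶ V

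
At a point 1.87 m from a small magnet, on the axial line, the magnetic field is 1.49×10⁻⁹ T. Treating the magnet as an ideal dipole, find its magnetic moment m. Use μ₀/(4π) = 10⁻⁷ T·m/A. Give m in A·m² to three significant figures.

m ≈ 0.0487 A·m²

On axis B = (μ₀/4π)·2m/r³, so m = Br³·4π/(μ₀·2).
m = (1.49×10⁻⁹)·(1.87)³ / (2·10⁻⁷) = 0.04872 A·m².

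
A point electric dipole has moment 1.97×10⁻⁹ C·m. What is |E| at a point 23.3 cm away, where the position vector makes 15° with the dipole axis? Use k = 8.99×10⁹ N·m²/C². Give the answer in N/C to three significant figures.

At angle θ the dipole field magnitude is E = (kp/r³)·√(1 + 3cos²θ).
kp/r³ = (8.99×10⁹)(1.97×10⁻⁹) / (0.233)³ = 1400 N/C.
√(1 + 3cos²15°) = √(1 + 3·0.9330) = √3.7990 ≈ 1.9491.
E ≈ 1400 × 1.949 = 2729 N/C.

E ≈ 2730 N/C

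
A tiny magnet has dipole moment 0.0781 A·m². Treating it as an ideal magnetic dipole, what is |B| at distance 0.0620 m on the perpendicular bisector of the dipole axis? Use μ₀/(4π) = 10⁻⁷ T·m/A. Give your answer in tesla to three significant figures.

In the equatorial plane B = (μ₀/4π)·m/r³ (half the axial value).
B = (10⁻⁷)·(0.0781) / (0.0620)³ = 3.277×10⁻⁵ T.

B ≈ 3.28×10⁻⁵ T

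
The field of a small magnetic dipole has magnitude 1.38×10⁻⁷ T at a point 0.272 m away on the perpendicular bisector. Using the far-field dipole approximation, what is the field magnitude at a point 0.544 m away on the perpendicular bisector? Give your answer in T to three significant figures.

Dipole fields scale as 1/r³ in the far field; the geometry is the same at both points.
B₂ = B₁ · (r₁/r₂)³ = 1.38×10⁻⁷ · (0.272/0.544)³.
(r₁/r₂)³ = (0.5)³ = 0.125.
B₂ ≈ 1.725×10⁻⁸ T.

B ≈ 1.72×10⁻⁸ T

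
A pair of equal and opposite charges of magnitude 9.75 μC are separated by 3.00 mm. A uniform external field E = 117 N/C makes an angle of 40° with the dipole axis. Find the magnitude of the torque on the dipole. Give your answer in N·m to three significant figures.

τ ≈ 2.20×10⁻⁶ N·m

Dipole moment p = qd = (9.75×10⁻⁶ C)(0.00300 m) = 2.925×10⁻⁸ C·m.
Torque on an electric dipole: τ = pE sinθ.
τ = (2.925×10⁻⁸)(117)·sin40° = 2.200×10⁻⁶ N·m.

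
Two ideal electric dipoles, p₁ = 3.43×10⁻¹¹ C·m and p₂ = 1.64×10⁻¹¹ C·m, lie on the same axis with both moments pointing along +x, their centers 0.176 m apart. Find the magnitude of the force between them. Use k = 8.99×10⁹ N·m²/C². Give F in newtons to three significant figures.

On-axis field of dipole 1 at distance r: E = 2kp₁/r³. Force on dipole 2 is F = p₂·dE/dr (gradient along axis).
dE/dr = −6kp₁/r⁴, so |F| = 6kp₁p₂/r⁴ (attractive for aligned moments).
F = 6(8.99×10⁹)(3.43×10⁻¹¹)(1.64×10⁻¹¹)/(0.176)⁴ = 3.162×10⁻⁸ N.

F ≈ 3.16×10⁻⁸ N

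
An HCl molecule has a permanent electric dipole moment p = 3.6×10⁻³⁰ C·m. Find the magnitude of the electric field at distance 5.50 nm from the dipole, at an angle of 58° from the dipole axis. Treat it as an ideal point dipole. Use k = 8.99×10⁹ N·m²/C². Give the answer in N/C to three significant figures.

E ≈ 2.64×10⁵ N/C

At angle θ the dipole field magnitude is E = (kp/r³)·√(1 + 3cos²θ).
kp/r³ = (8.99×10⁹)(3.60×10⁻³⁰) / (5.50×10⁻⁹)³ = 1.945×10⁵ N/C.
√(1 + 3cos²58°) = √(1 + 3·0.2808) = √1.8424 ≈ 1.3574.
E ≈ 1.945×10⁵ × 1.357 = 2.640×10⁵ N/C.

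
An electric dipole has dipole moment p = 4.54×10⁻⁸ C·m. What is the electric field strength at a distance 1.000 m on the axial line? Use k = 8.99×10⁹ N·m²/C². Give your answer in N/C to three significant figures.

E ≈ 816 N/C

On the dipole axis E = 2kp/r³.
E = 2·(8.99×10⁹)(4.54×10⁻⁸) / (1.00)³ = 816.3 N/C.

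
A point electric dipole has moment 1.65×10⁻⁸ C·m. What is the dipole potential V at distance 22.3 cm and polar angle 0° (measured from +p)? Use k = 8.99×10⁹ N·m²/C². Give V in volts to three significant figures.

V ≈ 2980 V

The dipole potential is V = kp cosθ / r².
V = (8.99×10⁹)(1.65×10⁻⁸)·cos0° / (0.223)² = 2983 V.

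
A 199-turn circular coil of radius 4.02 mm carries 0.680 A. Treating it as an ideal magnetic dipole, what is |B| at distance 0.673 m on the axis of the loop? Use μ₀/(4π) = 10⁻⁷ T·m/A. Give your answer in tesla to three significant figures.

B ≈ 4.51×10⁻⁹ T

m = NIA = NIπa² = 199·(0.680)·π·(0.00402)² = 0.00687 A·m².
On axis B = (μ₀/4π)·2m/r³.
B = 2·(10⁻⁷)·(0.00687) / (0.673)³ = 4.508×10⁻⁹ T.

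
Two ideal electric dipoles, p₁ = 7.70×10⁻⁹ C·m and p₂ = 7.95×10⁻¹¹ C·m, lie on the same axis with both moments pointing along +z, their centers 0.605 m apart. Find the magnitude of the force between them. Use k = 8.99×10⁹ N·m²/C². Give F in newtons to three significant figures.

On-axis field of dipole 1 at distance r: E = 2kp₁/r³. Force on dipole 2 is F = p₂·dE/dr (gradient along axis).
dE/dr = −6kp₁/r⁴, so |F| = 6kp₁p₂/r⁴ (attractive for aligned moments).
F = 6(8.99×10⁹)(7.70×10⁻⁹)(7.95×10⁻¹¹)/(0.605)⁴ = 2.465×10⁻⁷ N.

F ≈ 2.46×10⁻⁷ N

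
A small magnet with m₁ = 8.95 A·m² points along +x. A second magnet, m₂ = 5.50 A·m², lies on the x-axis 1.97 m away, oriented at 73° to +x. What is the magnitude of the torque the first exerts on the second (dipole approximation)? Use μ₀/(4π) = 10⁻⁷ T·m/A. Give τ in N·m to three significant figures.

Dipole B is on the axis of dipole A, so B₁ there is axial: B₁ = (μ₀/4π)·2m₁/r³ along +x.
B₁ = 2(10⁻⁷)(8.95)/(1.97)³ = 2.341×10⁻⁷ T.
τ = m₂ B₁ sinθ.
τ = (5.50)(2.341×10⁻⁷)·sin73° = 1.231×10⁻⁶ N·m.

τ ≈ 1.23×10⁻⁶ N·m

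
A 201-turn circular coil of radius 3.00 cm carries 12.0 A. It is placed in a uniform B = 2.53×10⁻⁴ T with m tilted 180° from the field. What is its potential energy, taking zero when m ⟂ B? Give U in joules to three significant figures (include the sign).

U ≈ 0.00173 J

m = NIA = NIπa² = 201·(12.0)·π·(0.0300)² = 6.82 A·m².
U = −m·B = −mB cosθ.
U = −(6.82)(2.53×10⁻⁴)·cos180° = 0.001725 J.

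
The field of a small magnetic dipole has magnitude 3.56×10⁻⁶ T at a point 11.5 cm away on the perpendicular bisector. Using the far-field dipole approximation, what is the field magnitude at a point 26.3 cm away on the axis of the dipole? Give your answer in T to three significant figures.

B ≈ 5.95×10⁻⁷ T

Dipole fields scale as 1/r³ in the far field.
The axial field is twice the equatorial field at the same r, so the geometry factor is 2/1.
B₂ = B₁ · (2/1) · (r₁/r₂)³ = 3.56×10⁻⁶ · 2 · (11.5/26.3)³.
(r₁/r₂)³ = (0.4373)³ = 0.0836.
B₂ ≈ 5.953×10⁻⁷ T.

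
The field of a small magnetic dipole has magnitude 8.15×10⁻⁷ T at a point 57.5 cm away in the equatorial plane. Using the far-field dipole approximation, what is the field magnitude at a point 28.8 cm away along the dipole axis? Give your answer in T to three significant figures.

B ≈ 1.30×10⁻⁵ T

Dipole fields scale as 1/r³ in the far field.
The axial field is twice the equatorial field at the same r, so the geometry factor is 2/1.
B₂ = B₁ · (2/1) · (r₁/r₂)³ = 8.15×10⁻⁷ · 2 · (57.5/28.8)³.
(r₁/r₂)³ = (1.997)³ = 7.958.
B₂ ≈ 1.297×10⁻⁵ T.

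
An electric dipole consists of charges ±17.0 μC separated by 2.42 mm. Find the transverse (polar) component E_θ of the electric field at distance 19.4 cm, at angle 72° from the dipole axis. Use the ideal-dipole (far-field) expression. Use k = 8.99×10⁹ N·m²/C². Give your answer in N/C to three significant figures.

Dipole moment p = qd = (1.70×10⁻⁵ C)(0.00242 m) = 4.114×10⁻⁸ C·m.
For a dipole, E_θ = (kp sinθ)/r³.
kp/r³ = (8.99×10⁹)(4.114×10⁻⁸)/(0.194)³ = 5.065×10⁴ N/C.
E_θ = 5.065×10⁴·sin72° = 4.818×10⁴ N/C.

E_θ ≈ 4.82×10⁴ N/C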